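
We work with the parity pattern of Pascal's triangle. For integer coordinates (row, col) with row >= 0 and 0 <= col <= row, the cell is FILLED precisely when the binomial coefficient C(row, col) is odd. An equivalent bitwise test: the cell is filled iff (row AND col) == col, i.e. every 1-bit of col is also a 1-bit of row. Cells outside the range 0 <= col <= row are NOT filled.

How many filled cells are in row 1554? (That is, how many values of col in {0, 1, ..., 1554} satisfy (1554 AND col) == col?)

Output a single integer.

1554 in binary = 11000010010
popcount(1554) = number of 1-bits in 11000010010 = 4
A col c satisfies (1554 AND c) == c iff every set bit of c is also set in 1554; each of the 4 set bits of 1554 can independently be on or off in c.
count = 2^4 = 16

Answer: 16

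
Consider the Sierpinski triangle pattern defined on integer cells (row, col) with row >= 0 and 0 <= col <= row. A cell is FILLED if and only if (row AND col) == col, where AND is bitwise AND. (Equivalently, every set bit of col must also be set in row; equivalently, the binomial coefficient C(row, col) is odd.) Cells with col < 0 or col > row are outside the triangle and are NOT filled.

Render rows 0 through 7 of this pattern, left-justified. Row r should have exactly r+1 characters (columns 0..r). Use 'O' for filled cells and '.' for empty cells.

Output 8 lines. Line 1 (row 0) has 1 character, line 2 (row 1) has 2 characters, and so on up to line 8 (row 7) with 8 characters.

Answer: O
OO
O.O
OOOO
O...O
OO..OO
O.O.O.O
OOOOOOOO

Derivation:
r0=0: O
r1=1: OO
r2=10: O.O
r3=11: OOOO
r4=100: O...O
r5=101: OO..OO
r6=110: O.O.O.O
r7=111: OOOOOOOO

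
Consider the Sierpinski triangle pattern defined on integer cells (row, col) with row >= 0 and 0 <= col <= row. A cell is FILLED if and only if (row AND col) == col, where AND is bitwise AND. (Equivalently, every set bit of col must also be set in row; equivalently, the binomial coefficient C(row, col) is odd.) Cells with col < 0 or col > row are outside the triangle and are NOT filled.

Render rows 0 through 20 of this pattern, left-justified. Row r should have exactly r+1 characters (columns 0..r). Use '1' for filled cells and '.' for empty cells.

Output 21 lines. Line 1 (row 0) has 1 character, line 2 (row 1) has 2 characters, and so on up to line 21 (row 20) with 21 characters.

Answer: 1
11
1.1
1111
1...1
11..11
1.1.1.1
11111111
1.......1
11......11
1.1.....1.1
1111....1111
1...1...1...1
11..11..11..11
1.1.1.1.1.1.1.1
1111111111111111
1...............1
11..............11
1.1.............1.1
1111............1111
1...1...........1...1

Derivation:
r0=0: 1
r1=1: 11
r2=10: 1.1
r3=11: 1111
r4=100: 1...1
r5=101: 11..11
r6=110: 1.1.1.1
r7=111: 11111111
r8=1000: 1.......1
r9=1001: 11......11
r10=1010: 1.1.....1.1
r11=1011: 1111....1111
r12=1100: 1...1...1...1
r13=1101: 11..11..11..11
r14=1110: 1.1.1.1.1.1.1.1
r15=1111: 1111111111111111
r16=10000: 1...............1
r17=10001: 11..............11
r18=10010: 1.1.............1.1
r19=10011: 1111............1111
r20=10100: 1...1...........1...1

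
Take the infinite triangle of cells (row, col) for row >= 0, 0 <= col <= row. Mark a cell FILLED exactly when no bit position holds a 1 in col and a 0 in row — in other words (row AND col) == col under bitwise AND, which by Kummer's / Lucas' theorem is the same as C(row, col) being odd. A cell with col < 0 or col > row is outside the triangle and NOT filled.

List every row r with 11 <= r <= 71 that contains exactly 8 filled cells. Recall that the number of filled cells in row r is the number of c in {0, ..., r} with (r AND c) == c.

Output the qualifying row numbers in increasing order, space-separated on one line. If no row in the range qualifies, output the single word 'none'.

Answer: 11 13 14 19 21 22 25 26 28 35 37 38 41 42 44 49 50 52 56 67 69 70

Derivation:
Row r has 2^popcount(r) filled cells, so we need popcount(r) = log2(8) = 3.
Scan r = 11..71 and keep those with exactly 3 one-bits:
r=11=1011 popcount=3 -> KEEP
r=12=1100 popcount=2 -> skip
r=13=1101 popcount=3 -> KEEP
r=14=1110 popcount=3 -> KEEP
r=15=1111 popcount=4 -> skip
r=16=10000 popcount=1 -> skip
r=17=10001 popcount=2 -> skip
r=18=10010 popcount=2 -> skip
r=19=10011 popcount=3 -> KEEP
r=20=10100 popcount=2 -> skip
r=21=10101 popcount=3 -> KEEP
r=22=10110 popcount=3 -> KEEP
r=23=10111 popcount=4 -> skip
r=24=11000 popcount=2 -> skip
r=25=11001 popcount=3 -> KEEP
r=26=11010 popcount=3 -> KEEP
r=27=11011 popcount=4 -> skip
r=28=11100 popcount=3 -> KEEP
r=29=11101 popcount=4 -> skip
r=30=11110 popcount=4 -> skip
r=31=11111 popcount=5 -> skip
r=32=100000 popcount=1 -> skip
r=33=100001 popcount=2 -> skip
r=34=100010 popcount=2 -> skip
r=35=100011 popcount=3 -> KEEP
r=36=100100 popcount=2 -> skip
r=37=100101 popcount=3 -> KEEP
r=38=100110 popcount=3 -> KEEP
r=39=100111 popcount=4 -> skip
r=40=101000 popcount=2 -> skip
r=41=101001 popcount=3 -> KEEP
r=42=101010 popcount=3 -> KEEP
r=43=101011 popcount=4 -> skip
r=44=101100 popcount=3 -> KEEP
r=45=101101 popcount=4 -> skip
r=46=101110 popcount=4 -> skip
r=47=101111 popcount=5 -> skip
r=48=110000 popcount=2 -> skip
r=49=110001 popcount=3 -> KEEP
r=50=110010 popcount=3 -> KEEP
r=51=110011 popcount=4 -> skip
r=52=110100 popcount=3 -> KEEP
r=53=110101 popcount=4 -> skip
r=54=110110 popcount=4 -> skip
r=55=110111 popcount=5 -> skip
r=56=111000 popcount=3 -> KEEP
r=57=111001 popcount=4 -> skip
r=58=111010 popcount=4 -> skip
r=59=111011 popcount=5 -> skip
r=60=111100 popcount=4 -> skip
r=61=111101 popcount=5 -> skip
r=62=111110 popcount=5 -> skip
r=63=111111 popcount=6 -> skip
r=64=1000000 popcount=1 -> skip
r=65=1000001 popcount=2 -> skip
r=66=1000010 popcount=2 -> skip
r=67=1000011 popcount=3 -> KEEP
r=68=1000100 popcount=2 -> skip
r=69=1000101 popcount=3 -> KEEP
r=70=1000110 popcount=3 -> KEEP
r=71=1000111 popcount=4 -> skip
Kept rows: 11 13 14 19 21 22 25 26 28 35 37 38 41 42 44 49 50 52 56 67 69 70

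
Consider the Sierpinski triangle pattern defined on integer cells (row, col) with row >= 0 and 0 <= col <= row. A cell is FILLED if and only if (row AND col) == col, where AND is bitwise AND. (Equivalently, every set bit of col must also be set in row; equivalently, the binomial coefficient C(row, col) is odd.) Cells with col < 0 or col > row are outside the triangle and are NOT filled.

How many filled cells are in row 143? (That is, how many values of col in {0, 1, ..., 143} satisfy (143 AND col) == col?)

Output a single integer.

Answer: 32

Derivation:
143 in binary = 10001111
popcount(143) = number of 1-bits in 10001111 = 5
A col c satisfies (143 AND c) == c iff every set bit of c is also set in 143; each of the 5 set bits of 143 can independently be on or off in c.
count = 2^5 = 32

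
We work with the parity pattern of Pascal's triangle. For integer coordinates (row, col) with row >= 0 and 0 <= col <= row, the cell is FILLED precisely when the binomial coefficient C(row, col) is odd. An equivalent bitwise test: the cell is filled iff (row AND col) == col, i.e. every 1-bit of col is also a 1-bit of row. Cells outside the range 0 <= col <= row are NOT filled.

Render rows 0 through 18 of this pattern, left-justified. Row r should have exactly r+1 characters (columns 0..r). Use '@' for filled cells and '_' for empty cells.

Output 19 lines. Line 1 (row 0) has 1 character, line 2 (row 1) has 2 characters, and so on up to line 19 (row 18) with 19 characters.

Answer: @
@@
@_@
@@@@
@___@
@@__@@
@_@_@_@
@@@@@@@@
@_______@
@@______@@
@_@_____@_@
@@@@____@@@@
@___@___@___@
@@__@@__@@__@@
@_@_@_@_@_@_@_@
@@@@@@@@@@@@@@@@
@_______________@
@@______________@@
@_@_____________@_@

Derivation:
r0=0: @
r1=1: @@
r2=10: @_@
r3=11: @@@@
r4=100: @___@
r5=101: @@__@@
r6=110: @_@_@_@
r7=111: @@@@@@@@
r8=1000: @_______@
r9=1001: @@______@@
r10=1010: @_@_____@_@
r11=1011: @@@@____@@@@
r12=1100: @___@___@___@
r13=1101: @@__@@__@@__@@
r14=1110: @_@_@_@_@_@_@_@
r15=1111: @@@@@@@@@@@@@@@@
r16=10000: @_______________@
r17=10001: @@______________@@
r18=10010: @_@_____________@_@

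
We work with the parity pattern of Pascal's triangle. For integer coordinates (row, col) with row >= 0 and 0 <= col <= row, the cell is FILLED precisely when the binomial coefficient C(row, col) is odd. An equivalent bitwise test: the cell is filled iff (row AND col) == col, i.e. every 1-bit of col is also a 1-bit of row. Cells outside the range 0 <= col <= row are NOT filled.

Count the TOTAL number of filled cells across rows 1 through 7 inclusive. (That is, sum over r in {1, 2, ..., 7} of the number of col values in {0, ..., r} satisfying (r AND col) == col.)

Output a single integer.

Answer: 26

Derivation:
r1=1 pc1: +2 =2
r2=10 pc1: +2 =4
r3=11 pc2: +4 =8
r4=100 pc1: +2 =10
r5=101 pc2: +4 =14
r6=110 pc2: +4 =18
r7=111 pc3: +8 =26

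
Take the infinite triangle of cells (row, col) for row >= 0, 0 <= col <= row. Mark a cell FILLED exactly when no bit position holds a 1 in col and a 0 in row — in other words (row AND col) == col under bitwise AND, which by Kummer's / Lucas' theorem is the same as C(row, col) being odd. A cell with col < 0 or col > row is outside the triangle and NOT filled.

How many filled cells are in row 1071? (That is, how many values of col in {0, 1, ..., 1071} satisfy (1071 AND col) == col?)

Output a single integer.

1071 in binary = 10000101111
popcount(1071) = number of 1-bits in 10000101111 = 6
A col c satisfies (1071 AND c) == c iff every set bit of c is also set in 1071; each of the 6 set bits of 1071 can independently be on or off in c.
count = 2^6 = 64

Answer: 64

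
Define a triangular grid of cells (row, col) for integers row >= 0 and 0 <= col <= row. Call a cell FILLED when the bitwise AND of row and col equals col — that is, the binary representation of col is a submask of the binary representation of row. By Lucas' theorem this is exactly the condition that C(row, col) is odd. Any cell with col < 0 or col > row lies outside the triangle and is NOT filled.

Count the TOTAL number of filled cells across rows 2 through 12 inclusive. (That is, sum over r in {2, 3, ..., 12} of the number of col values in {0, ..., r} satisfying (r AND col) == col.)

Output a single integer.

r2=10 pc1: +2 =2
r3=11 pc2: +4 =6
r4=100 pc1: +2 =8
r5=101 pc2: +4 =12
r6=110 pc2: +4 =16
r7=111 pc3: +8 =24
r8=1000 pc1: +2 =26
r9=1001 pc2: +4 =30
r10=1010 pc2: +4 =34
r11=1011 pc3: +8 =42
r12=1100 pc2: +4 =46

Answer: 46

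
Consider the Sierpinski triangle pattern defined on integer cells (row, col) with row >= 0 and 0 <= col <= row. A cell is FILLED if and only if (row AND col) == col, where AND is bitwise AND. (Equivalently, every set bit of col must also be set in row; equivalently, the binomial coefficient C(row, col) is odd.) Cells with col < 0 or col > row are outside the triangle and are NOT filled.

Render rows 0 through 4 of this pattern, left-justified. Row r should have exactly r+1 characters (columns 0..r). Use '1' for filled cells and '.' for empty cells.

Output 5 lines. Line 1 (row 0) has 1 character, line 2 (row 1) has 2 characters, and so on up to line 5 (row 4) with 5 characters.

r0=0: 1
r1=1: 11
r2=10: 1.1
r3=11: 1111
r4=100: 1...1

Answer: 1
11
1.1
1111
1...1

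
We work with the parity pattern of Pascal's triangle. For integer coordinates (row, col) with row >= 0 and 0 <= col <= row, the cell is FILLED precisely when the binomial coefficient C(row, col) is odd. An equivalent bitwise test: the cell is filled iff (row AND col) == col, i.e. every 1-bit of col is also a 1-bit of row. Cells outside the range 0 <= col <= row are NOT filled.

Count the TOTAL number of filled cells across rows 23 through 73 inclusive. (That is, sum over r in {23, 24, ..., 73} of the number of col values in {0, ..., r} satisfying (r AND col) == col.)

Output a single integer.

Answer: 676

Derivation:
r23=10111 pc4: +16 =16
r24=11000 pc2: +4 =20
r25=11001 pc3: +8 =28
r26=11010 pc3: +8 =36
r27=11011 pc4: +16 =52
r28=11100 pc3: +8 =60
r29=11101 pc4: +16 =76
r30=11110 pc4: +16 =92
r31=11111 pc5: +32 =124
r32=100000 pc1: +2 =126
r33=100001 pc2: +4 =130
r34=100010 pc2: +4 =134
r35=100011 pc3: +8 =142
r36=100100 pc2: +4 =146
r37=100101 pc3: +8 =154
r38=100110 pc3: +8 =162
r39=100111 pc4: +16 =178
r40=101000 pc2: +4 =182
r41=101001 pc3: +8 =190
r42=101010 pc3: +8 =198
r43=101011 pc4: +16 =214
r44=101100 pc3: +8 =222
r45=101101 pc4: +16 =238
r46=101110 pc4: +16 =254
r47=101111 pc5: +32 =286
r48=110000 pc2: +4 =290
r49=110001 pc3: +8 =298
r50=110010 pc3: +8 =306
r51=110011 pc4: +16 =322
r52=110100 pc3: +8 =330
r53=110101 pc4: +16 =346
r54=110110 pc4: +16 =362
r55=110111 pc5: +32 =394
r56=111000 pc3: +8 =402
r57=111001 pc4: +16 =418
r58=111010 pc4: +16 =434
r59=111011 pc5: +32 =466
r60=111100 pc4: +16 =482
r61=111101 pc5: +32 =514
r62=111110 pc5: +32 =546
r63=111111 pc6: +64 =610
r64=1000000 pc1: +2 =612
r65=1000001 pc2: +4 =616
r66=1000010 pc2: +4 =620
r67=1000011 pc3: +8 =628
r68=1000100 pc2: +4 =632
r69=1000101 pc3: +8 =640
r70=1000110 pc3: +8 =648
r71=1000111 pc4: +16 =664
r72=1001000 pc2: +4 =668
r73=1001001 pc3: +8 =676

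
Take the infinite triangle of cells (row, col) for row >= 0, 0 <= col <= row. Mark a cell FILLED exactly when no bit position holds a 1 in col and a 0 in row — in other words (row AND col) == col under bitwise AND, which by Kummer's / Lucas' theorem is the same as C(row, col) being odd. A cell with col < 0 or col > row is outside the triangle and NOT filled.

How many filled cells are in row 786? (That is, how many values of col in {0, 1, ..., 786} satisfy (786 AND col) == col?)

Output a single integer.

786 in binary = 1100010010
popcount(786) = number of 1-bits in 1100010010 = 4
A col c satisfies (786 AND c) == c iff every set bit of c is also set in 786; each of the 4 set bits of 786 can independently be on or off in c.
count = 2^4 = 16

Answer: 16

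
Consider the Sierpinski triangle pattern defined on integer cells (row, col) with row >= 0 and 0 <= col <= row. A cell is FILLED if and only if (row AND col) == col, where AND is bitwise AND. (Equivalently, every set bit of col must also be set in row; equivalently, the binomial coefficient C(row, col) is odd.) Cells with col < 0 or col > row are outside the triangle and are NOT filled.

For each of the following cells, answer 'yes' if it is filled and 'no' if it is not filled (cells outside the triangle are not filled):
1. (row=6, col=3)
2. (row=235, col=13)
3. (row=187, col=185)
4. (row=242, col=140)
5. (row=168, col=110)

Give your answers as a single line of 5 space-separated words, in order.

Answer: no no yes no no

Derivation:
(6,3): row=0b110, col=0b11, row AND col = 0b10 = 2; 2 != 3 -> empty
(235,13): row=0b11101011, col=0b1101, row AND col = 0b1001 = 9; 9 != 13 -> empty
(187,185): row=0b10111011, col=0b10111001, row AND col = 0b10111001 = 185; 185 == 185 -> filled
(242,140): row=0b11110010, col=0b10001100, row AND col = 0b10000000 = 128; 128 != 140 -> empty
(168,110): row=0b10101000, col=0b1101110, row AND col = 0b101000 = 40; 40 != 110 -> empty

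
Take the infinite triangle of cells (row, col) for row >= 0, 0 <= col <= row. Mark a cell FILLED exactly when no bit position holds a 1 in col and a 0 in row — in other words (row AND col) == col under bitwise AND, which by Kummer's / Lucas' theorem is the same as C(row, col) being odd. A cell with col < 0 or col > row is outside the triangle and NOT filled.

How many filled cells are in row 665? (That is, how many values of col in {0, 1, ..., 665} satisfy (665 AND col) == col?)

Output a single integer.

Answer: 32

Derivation:
665 in binary = 1010011001
popcount(665) = number of 1-bits in 1010011001 = 5
A col c satisfies (665 AND c) == c iff every set bit of c is also set in 665; each of the 5 set bits of 665 can independently be on or off in c.
count = 2^5 = 32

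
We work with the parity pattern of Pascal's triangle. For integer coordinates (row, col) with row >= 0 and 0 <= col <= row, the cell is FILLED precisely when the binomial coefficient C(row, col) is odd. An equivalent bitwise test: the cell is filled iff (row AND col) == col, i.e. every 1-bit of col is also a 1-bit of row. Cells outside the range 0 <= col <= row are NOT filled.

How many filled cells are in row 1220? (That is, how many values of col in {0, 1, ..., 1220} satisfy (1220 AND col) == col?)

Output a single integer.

1220 in binary = 10011000100
popcount(1220) = number of 1-bits in 10011000100 = 4
A col c satisfies (1220 AND c) == c iff every set bit of c is also set in 1220; each of the 4 set bits of 1220 can independently be on or off in c.
count = 2^4 = 16

Answer: 16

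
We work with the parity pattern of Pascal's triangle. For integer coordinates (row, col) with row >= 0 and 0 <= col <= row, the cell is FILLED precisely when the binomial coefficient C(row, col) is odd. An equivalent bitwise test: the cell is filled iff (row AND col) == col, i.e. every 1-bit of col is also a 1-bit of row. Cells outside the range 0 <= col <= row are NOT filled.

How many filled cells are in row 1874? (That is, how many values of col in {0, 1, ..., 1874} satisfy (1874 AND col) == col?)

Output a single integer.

Answer: 64

Derivation:
1874 in binary = 11101010010
popcount(1874) = number of 1-bits in 11101010010 = 6
A col c satisfies (1874 AND c) == c iff every set bit of c is also set in 1874; each of the 6 set bits of 1874 can independently be on or off in c.
count = 2^6 = 64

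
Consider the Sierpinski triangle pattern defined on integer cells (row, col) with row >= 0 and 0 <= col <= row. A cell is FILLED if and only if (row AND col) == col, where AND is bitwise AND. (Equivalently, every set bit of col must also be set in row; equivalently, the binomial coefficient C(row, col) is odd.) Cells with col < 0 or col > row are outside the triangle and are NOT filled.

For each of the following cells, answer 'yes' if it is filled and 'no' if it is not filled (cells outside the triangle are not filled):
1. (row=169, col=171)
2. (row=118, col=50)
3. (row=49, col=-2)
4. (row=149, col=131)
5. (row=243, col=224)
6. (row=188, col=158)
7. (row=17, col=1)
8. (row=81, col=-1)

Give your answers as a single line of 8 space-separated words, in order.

Answer: no yes no no yes no yes no

Derivation:
(169,171): col outside [0, 169] -> not filled
(118,50): row=0b1110110, col=0b110010, row AND col = 0b110010 = 50; 50 == 50 -> filled
(49,-2): col outside [0, 49] -> not filled
(149,131): row=0b10010101, col=0b10000011, row AND col = 0b10000001 = 129; 129 != 131 -> empty
(243,224): row=0b11110011, col=0b11100000, row AND col = 0b11100000 = 224; 224 == 224 -> filled
(188,158): row=0b10111100, col=0b10011110, row AND col = 0b10011100 = 156; 156 != 158 -> empty
(17,1): row=0b10001, col=0b1, row AND col = 0b1 = 1; 1 == 1 -> filled
(81,-1): col outside [0, 81] -> not filled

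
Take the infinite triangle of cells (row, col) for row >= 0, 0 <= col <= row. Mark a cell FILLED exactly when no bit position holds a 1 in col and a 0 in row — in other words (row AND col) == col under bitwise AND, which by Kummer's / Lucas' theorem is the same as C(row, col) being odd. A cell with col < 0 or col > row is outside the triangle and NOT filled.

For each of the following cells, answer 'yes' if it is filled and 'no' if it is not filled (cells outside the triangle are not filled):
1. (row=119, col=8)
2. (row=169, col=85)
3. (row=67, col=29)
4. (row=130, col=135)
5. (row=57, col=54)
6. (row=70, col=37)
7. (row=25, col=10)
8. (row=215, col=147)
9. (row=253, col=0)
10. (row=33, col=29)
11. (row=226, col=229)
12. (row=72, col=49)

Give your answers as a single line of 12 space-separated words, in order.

(119,8): row=0b1110111, col=0b1000, row AND col = 0b0 = 0; 0 != 8 -> empty
(169,85): row=0b10101001, col=0b1010101, row AND col = 0b1 = 1; 1 != 85 -> empty
(67,29): row=0b1000011, col=0b11101, row AND col = 0b1 = 1; 1 != 29 -> empty
(130,135): col outside [0, 130] -> not filled
(57,54): row=0b111001, col=0b110110, row AND col = 0b110000 = 48; 48 != 54 -> empty
(70,37): row=0b1000110, col=0b100101, row AND col = 0b100 = 4; 4 != 37 -> empty
(25,10): row=0b11001, col=0b1010, row AND col = 0b1000 = 8; 8 != 10 -> empty
(215,147): row=0b11010111, col=0b10010011, row AND col = 0b10010011 = 147; 147 == 147 -> filled
(253,0): row=0b11111101, col=0b0, row AND col = 0b0 = 0; 0 == 0 -> filled
(33,29): row=0b100001, col=0b11101, row AND col = 0b1 = 1; 1 != 29 -> empty
(226,229): col outside [0, 226] -> not filled
(72,49): row=0b1001000, col=0b110001, row AND col = 0b0 = 0; 0 != 49 -> empty

Answer: no no no no no no no yes yes no no no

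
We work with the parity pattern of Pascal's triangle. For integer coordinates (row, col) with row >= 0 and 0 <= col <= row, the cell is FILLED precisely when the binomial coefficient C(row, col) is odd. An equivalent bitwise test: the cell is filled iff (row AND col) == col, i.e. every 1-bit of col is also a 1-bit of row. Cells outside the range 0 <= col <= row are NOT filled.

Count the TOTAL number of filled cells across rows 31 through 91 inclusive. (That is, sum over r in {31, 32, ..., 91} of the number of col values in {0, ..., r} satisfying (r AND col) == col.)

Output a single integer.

Answer: 860

Derivation:
r31=11111 pc5: +32 =32
r32=100000 pc1: +2 =34
r33=100001 pc2: +4 =38
r34=100010 pc2: +4 =42
r35=100011 pc3: +8 =50
r36=100100 pc2: +4 =54
r37=100101 pc3: +8 =62
r38=100110 pc3: +8 =70
r39=100111 pc4: +16 =86
r40=101000 pc2: +4 =90
r41=101001 pc3: +8 =98
r42=101010 pc3: +8 =106
r43=101011 pc4: +16 =122
r44=101100 pc3: +8 =130
r45=101101 pc4: +16 =146
r46=101110 pc4: +16 =162
r47=101111 pc5: +32 =194
r48=110000 pc2: +4 =198
r49=110001 pc3: +8 =206
r50=110010 pc3: +8 =214
r51=110011 pc4: +16 =230
r52=110100 pc3: +8 =238
r53=110101 pc4: +16 =254
r54=110110 pc4: +16 =270
r55=110111 pc5: +32 =302
r56=111000 pc3: +8 =310
r57=111001 pc4: +16 =326
r58=111010 pc4: +16 =342
r59=111011 pc5: +32 =374
r60=111100 pc4: +16 =390
r61=111101 pc5: +32 =422
r62=111110 pc5: +32 =454
r63=111111 pc6: +64 =518
r64=1000000 pc1: +2 =520
r65=1000001 pc2: +4 =524
r66=1000010 pc2: +4 =528
r67=1000011 pc3: +8 =536
r68=1000100 pc2: +4 =540
r69=1000101 pc3: +8 =548
r70=1000110 pc3: +8 =556
r71=1000111 pc4: +16 =572
r72=1001000 pc2: +4 =576
r73=1001001 pc3: +8 =584
r74=1001010 pc3: +8 =592
r75=1001011 pc4: +16 =608
r76=1001100 pc3: +8 =616
r77=1001101 pc4: +16 =632
r78=1001110 pc4: +16 =648
r79=1001111 pc5: +32 =680
r80=1010000 pc2: +4 =684
r81=1010001 pc3: +8 =692
r82=1010010 pc3: +8 =700
r83=1010011 pc4: +16 =716
r84=1010100 pc3: +8 =724
r85=1010101 pc4: +16 =740
r86=1010110 pc4: +16 =756
r87=1010111 pc5: +32 =788
r88=1011000 pc3: +8 =796
r89=1011001 pc4: +16 =812
r90=1011010 pc4: +16 =828
r91=1011011 pc5: +32 =860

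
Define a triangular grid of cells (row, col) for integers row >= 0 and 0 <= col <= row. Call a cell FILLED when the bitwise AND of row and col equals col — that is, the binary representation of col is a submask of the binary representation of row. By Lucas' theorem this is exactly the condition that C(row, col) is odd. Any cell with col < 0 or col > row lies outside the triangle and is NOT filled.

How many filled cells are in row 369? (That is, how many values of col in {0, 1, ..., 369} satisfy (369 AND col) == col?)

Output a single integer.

Answer: 32

Derivation:
369 in binary = 101110001
popcount(369) = number of 1-bits in 101110001 = 5
A col c satisfies (369 AND c) == c iff every set bit of c is also set in 369; each of the 5 set bits of 369 can independently be on or off in c.
count = 2^5 = 32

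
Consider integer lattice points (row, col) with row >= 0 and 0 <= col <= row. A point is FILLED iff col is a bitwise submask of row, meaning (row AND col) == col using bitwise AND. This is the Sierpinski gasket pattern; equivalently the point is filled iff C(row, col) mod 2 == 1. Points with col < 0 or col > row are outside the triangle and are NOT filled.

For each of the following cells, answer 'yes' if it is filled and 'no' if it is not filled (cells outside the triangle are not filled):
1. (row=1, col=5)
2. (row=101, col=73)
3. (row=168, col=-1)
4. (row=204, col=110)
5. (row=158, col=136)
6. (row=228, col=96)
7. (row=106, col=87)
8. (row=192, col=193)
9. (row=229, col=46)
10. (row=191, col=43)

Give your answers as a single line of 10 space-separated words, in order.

(1,5): col outside [0, 1] -> not filled
(101,73): row=0b1100101, col=0b1001001, row AND col = 0b1000001 = 65; 65 != 73 -> empty
(168,-1): col outside [0, 168] -> not filled
(204,110): row=0b11001100, col=0b1101110, row AND col = 0b1001100 = 76; 76 != 110 -> empty
(158,136): row=0b10011110, col=0b10001000, row AND col = 0b10001000 = 136; 136 == 136 -> filled
(228,96): row=0b11100100, col=0b1100000, row AND col = 0b1100000 = 96; 96 == 96 -> filled
(106,87): row=0b1101010, col=0b1010111, row AND col = 0b1000010 = 66; 66 != 87 -> empty
(192,193): col outside [0, 192] -> not filled
(229,46): row=0b11100101, col=0b101110, row AND col = 0b100100 = 36; 36 != 46 -> empty
(191,43): row=0b10111111, col=0b101011, row AND col = 0b101011 = 43; 43 == 43 -> filled

Answer: no no no no yes yes no no no yes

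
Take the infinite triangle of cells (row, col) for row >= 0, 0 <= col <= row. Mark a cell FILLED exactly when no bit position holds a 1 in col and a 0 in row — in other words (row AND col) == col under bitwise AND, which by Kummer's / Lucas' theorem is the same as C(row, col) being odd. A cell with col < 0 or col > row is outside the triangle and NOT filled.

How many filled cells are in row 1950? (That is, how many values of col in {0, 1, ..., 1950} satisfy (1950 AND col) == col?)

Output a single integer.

Answer: 256

Derivation:
1950 in binary = 11110011110
popcount(1950) = number of 1-bits in 11110011110 = 8
A col c satisfies (1950 AND c) == c iff every set bit of c is also set in 1950; each of the 8 set bits of 1950 can independently be on or off in c.
count = 2^8 = 256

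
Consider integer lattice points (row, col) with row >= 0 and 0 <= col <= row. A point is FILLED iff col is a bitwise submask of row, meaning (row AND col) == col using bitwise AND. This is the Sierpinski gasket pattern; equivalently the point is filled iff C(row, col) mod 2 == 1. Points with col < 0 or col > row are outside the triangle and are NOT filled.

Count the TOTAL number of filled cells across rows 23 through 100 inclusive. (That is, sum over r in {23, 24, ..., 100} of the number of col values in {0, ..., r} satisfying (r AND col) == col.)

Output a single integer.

r23=10111 pc4: +16 =16
r24=11000 pc2: +4 =20
r25=11001 pc3: +8 =28
r26=11010 pc3: +8 =36
r27=11011 pc4: +16 =52
r28=11100 pc3: +8 =60
r29=11101 pc4: +16 =76
r30=11110 pc4: +16 =92
r31=11111 pc5: +32 =124
r32=100000 pc1: +2 =126
r33=100001 pc2: +4 =130
r34=100010 pc2: +4 =134
r35=100011 pc3: +8 =142
r36=100100 pc2: +4 =146
r37=100101 pc3: +8 =154
r38=100110 pc3: +8 =162
r39=100111 pc4: +16 =178
r40=101000 pc2: +4 =182
r41=101001 pc3: +8 =190
r42=101010 pc3: +8 =198
r43=101011 pc4: +16 =214
r44=101100 pc3: +8 =222
r45=101101 pc4: +16 =238
r46=101110 pc4: +16 =254
r47=101111 pc5: +32 =286
r48=110000 pc2: +4 =290
r49=110001 pc3: +8 =298
r50=110010 pc3: +8 =306
r51=110011 pc4: +16 =322
r52=110100 pc3: +8 =330
r53=110101 pc4: +16 =346
r54=110110 pc4: +16 =362
r55=110111 pc5: +32 =394
r56=111000 pc3: +8 =402
r57=111001 pc4: +16 =418
r58=111010 pc4: +16 =434
r59=111011 pc5: +32 =466
r60=111100 pc4: +16 =482
r61=111101 pc5: +32 =514
r62=111110 pc5: +32 =546
r63=111111 pc6: +64 =610
r64=1000000 pc1: +2 =612
r65=1000001 pc2: +4 =616
r66=1000010 pc2: +4 =620
r67=1000011 pc3: +8 =628
r68=1000100 pc2: +4 =632
r69=1000101 pc3: +8 =640
r70=1000110 pc3: +8 =648
r71=1000111 pc4: +16 =664
r72=1001000 pc2: +4 =668
r73=1001001 pc3: +8 =676
r74=1001010 pc3: +8 =684
r75=1001011 pc4: +16 =700
r76=1001100 pc3: +8 =708
r77=1001101 pc4: +16 =724
r78=1001110 pc4: +16 =740
r79=1001111 pc5: +32 =772
r80=1010000 pc2: +4 =776
r81=1010001 pc3: +8 =784
r82=1010010 pc3: +8 =792
r83=1010011 pc4: +16 =808
r84=1010100 pc3: +8 =816
r85=1010101 pc4: +16 =832
r86=1010110 pc4: +16 =848
r87=1010111 pc5: +32 =880
r88=1011000 pc3: +8 =888
r89=1011001 pc4: +16 =904
r90=1011010 pc4: +16 =920
r91=1011011 pc5: +32 =952
r92=1011100 pc4: +16 =968
r93=1011101 pc5: +32 =1000
r94=1011110 pc5: +32 =1032
r95=1011111 pc6: +64 =1096
r96=1100000 pc2: +4 =1100
r97=1100001 pc3: +8 =1108
r98=1100010 pc3: +8 =1116
r99=1100011 pc4: +16 =1132
r100=1100100 pc3: +8 =1140

Answer: 1140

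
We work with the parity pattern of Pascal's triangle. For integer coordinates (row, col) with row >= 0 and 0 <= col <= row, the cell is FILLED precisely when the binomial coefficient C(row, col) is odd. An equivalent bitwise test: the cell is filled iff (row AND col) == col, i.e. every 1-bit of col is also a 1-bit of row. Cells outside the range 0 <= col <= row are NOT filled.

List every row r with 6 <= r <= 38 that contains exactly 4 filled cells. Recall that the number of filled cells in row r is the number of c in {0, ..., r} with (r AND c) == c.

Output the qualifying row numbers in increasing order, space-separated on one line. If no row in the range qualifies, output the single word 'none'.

Answer: 6 9 10 12 17 18 20 24 33 34 36

Derivation:
Row r has 2^popcount(r) filled cells, so we need popcount(r) = log2(4) = 2.
Scan r = 6..38 and keep those with exactly 2 one-bits:
r=6=110 popcount=2 -> KEEP
r=7=111 popcount=3 -> skip
r=8=1000 popcount=1 -> skip
r=9=1001 popcount=2 -> KEEP
r=10=1010 popcount=2 -> KEEP
r=11=1011 popcount=3 -> skip
r=12=1100 popcount=2 -> KEEP
r=13=1101 popcount=3 -> skip
r=14=1110 popcount=3 -> skip
r=15=1111 popcount=4 -> skip
r=16=10000 popcount=1 -> skip
r=17=10001 popcount=2 -> KEEP
r=18=10010 popcount=2 -> KEEP
r=19=10011 popcount=3 -> skip
r=20=10100 popcount=2 -> KEEP
r=21=10101 popcount=3 -> skip
r=22=10110 popcount=3 -> skip
r=23=10111 popcount=4 -> skip
r=24=11000 popcount=2 -> KEEP
r=25=11001 popcount=3 -> skip
r=26=11010 popcount=3 -> skip
r=27=11011 popcount=4 -> skip
r=28=11100 popcount=3 -> skip
r=29=11101 popcount=4 -> skip
r=30=11110 popcount=4 -> skip
r=31=11111 popcount=5 -> skip
r=32=100000 popcount=1 -> skip
r=33=100001 popcount=2 -> KEEP
r=34=100010 popcount=2 -> KEEP
r=35=100011 popcount=3 -> skip
r=36=100100 popcount=2 -> KEEP
r=37=100101 popcount=3 -> skip
r=38=100110 popcount=3 -> skip
Kept rows: 6 9 10 12 17 18 20 24 33 34 36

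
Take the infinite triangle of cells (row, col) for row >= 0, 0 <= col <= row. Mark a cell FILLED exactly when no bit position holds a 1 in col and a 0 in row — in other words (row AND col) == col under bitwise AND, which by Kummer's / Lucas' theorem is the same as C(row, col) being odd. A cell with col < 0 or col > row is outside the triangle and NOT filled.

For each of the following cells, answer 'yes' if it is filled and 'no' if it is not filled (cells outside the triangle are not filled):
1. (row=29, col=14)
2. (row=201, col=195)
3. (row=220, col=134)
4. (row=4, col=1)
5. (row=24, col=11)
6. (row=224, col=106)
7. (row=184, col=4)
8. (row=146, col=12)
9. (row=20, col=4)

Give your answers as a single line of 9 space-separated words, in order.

(29,14): row=0b11101, col=0b1110, row AND col = 0b1100 = 12; 12 != 14 -> empty
(201,195): row=0b11001001, col=0b11000011, row AND col = 0b11000001 = 193; 193 != 195 -> empty
(220,134): row=0b11011100, col=0b10000110, row AND col = 0b10000100 = 132; 132 != 134 -> empty
(4,1): row=0b100, col=0b1, row AND col = 0b0 = 0; 0 != 1 -> empty
(24,11): row=0b11000, col=0b1011, row AND col = 0b1000 = 8; 8 != 11 -> empty
(224,106): row=0b11100000, col=0b1101010, row AND col = 0b1100000 = 96; 96 != 106 -> empty
(184,4): row=0b10111000, col=0b100, row AND col = 0b0 = 0; 0 != 4 -> empty
(146,12): row=0b10010010, col=0b1100, row AND col = 0b0 = 0; 0 != 12 -> empty
(20,4): row=0b10100, col=0b100, row AND col = 0b100 = 4; 4 == 4 -> filled

Answer: no no no no no no no no yes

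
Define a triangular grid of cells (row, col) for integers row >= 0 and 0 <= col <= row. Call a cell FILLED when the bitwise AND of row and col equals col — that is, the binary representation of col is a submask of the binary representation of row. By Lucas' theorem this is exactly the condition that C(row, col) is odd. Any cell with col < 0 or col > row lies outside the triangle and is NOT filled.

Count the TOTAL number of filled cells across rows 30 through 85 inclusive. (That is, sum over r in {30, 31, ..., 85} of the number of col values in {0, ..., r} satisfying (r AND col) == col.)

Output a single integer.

Answer: 756

Derivation:
r30=11110 pc4: +16 =16
r31=11111 pc5: +32 =48
r32=100000 pc1: +2 =50
r33=100001 pc2: +4 =54
r34=100010 pc2: +4 =58
r35=100011 pc3: +8 =66
r36=100100 pc2: +4 =70
r37=100101 pc3: +8 =78
r38=100110 pc3: +8 =86
r39=100111 pc4: +16 =102
r40=101000 pc2: +4 =106
r41=101001 pc3: +8 =114
r42=101010 pc3: +8 =122
r43=101011 pc4: +16 =138
r44=101100 pc3: +8 =146
r45=101101 pc4: +16 =162
r46=101110 pc4: +16 =178
r47=101111 pc5: +32 =210
r48=110000 pc2: +4 =214
r49=110001 pc3: +8 =222
r50=110010 pc3: +8 =230
r51=110011 pc4: +16 =246
r52=110100 pc3: +8 =254
r53=110101 pc4: +16 =270
r54=110110 pc4: +16 =286
r55=110111 pc5: +32 =318
r56=111000 pc3: +8 =326
r57=111001 pc4: +16 =342
r58=111010 pc4: +16 =358
r59=111011 pc5: +32 =390
r60=111100 pc4: +16 =406
r61=111101 pc5: +32 =438
r62=111110 pc5: +32 =470
r63=111111 pc6: +64 =534
r64=1000000 pc1: +2 =536
r65=1000001 pc2: +4 =540
r66=1000010 pc2: +4 =544
r67=1000011 pc3: +8 =552
r68=1000100 pc2: +4 =556
r69=1000101 pc3: +8 =564
r70=1000110 pc3: +8 =572
r71=1000111 pc4: +16 =588
r72=1001000 pc2: +4 =592
r73=1001001 pc3: +8 =600
r74=1001010 pc3: +8 =608
r75=1001011 pc4: +16 =624
r76=1001100 pc3: +8 =632
r77=1001101 pc4: +16 =648
r78=1001110 pc4: +16 =664
r79=1001111 pc5: +32 =696
r80=1010000 pc2: +4 =700
r81=1010001 pc3: +8 =708
r82=1010010 pc3: +8 =716
r83=1010011 pc4: +16 =732
r84=1010100 pc3: +8 =740
r85=1010101 pc4: +16 =756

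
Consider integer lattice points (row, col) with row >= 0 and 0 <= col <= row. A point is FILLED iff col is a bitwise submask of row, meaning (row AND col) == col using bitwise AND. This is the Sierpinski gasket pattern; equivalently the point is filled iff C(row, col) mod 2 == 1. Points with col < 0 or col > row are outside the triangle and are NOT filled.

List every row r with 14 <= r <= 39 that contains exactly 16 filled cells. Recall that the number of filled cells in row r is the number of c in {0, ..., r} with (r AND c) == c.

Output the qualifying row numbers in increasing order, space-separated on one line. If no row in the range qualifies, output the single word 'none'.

Answer: 15 23 27 29 30 39

Derivation:
Row r has 2^popcount(r) filled cells, so we need popcount(r) = log2(16) = 4.
Scan r = 14..39 and keep those with exactly 4 one-bits:
r=14=1110 popcount=3 -> skip
r=15=1111 popcount=4 -> KEEP
r=16=10000 popcount=1 -> skip
r=17=10001 popcount=2 -> skip
r=18=10010 popcount=2 -> skip
r=19=10011 popcount=3 -> skip
r=20=10100 popcount=2 -> skip
r=21=10101 popcount=3 -> skip
r=22=10110 popcount=3 -> skip
r=23=10111 popcount=4 -> KEEP
r=24=11000 popcount=2 -> skip
r=25=11001 popcount=3 -> skip
r=26=11010 popcount=3 -> skip
r=27=11011 popcount=4 -> KEEP
r=28=11100 popcount=3 -> skip
r=29=11101 popcount=4 -> KEEP
r=30=11110 popcount=4 -> KEEP
r=31=11111 popcount=5 -> skip
r=32=100000 popcount=1 -> skip
r=33=100001 popcount=2 -> skip
r=34=100010 popcount=2 -> skip
r=35=100011 popcount=3 -> skip
r=36=100100 popcount=2 -> skip
r=37=100101 popcount=3 -> skip
r=38=100110 popcount=3 -> skip
r=39=100111 popcount=4 -> KEEP
Kept rows: 15 23 27 29 30 39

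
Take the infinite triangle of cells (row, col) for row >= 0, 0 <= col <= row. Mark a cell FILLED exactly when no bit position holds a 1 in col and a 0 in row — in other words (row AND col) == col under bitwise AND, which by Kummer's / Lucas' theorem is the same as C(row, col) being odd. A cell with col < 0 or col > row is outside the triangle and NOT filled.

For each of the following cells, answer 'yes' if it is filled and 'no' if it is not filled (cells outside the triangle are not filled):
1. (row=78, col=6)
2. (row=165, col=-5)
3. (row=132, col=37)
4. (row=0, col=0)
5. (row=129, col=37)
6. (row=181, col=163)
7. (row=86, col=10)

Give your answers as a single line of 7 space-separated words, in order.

(78,6): row=0b1001110, col=0b110, row AND col = 0b110 = 6; 6 == 6 -> filled
(165,-5): col outside [0, 165] -> not filled
(132,37): row=0b10000100, col=0b100101, row AND col = 0b100 = 4; 4 != 37 -> empty
(0,0): row=0b0, col=0b0, row AND col = 0b0 = 0; 0 == 0 -> filled
(129,37): row=0b10000001, col=0b100101, row AND col = 0b1 = 1; 1 != 37 -> empty
(181,163): row=0b10110101, col=0b10100011, row AND col = 0b10100001 = 161; 161 != 163 -> empty
(86,10): row=0b1010110, col=0b1010, row AND col = 0b10 = 2; 2 != 10 -> empty

Answer: yes no no yes no no no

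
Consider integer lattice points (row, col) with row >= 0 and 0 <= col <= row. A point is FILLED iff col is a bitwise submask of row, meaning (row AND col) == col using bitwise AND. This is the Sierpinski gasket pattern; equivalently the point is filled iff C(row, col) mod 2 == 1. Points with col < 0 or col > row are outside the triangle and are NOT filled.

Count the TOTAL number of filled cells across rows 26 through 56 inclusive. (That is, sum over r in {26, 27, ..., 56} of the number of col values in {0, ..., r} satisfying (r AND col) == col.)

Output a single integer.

r26=11010 pc3: +8 =8
r27=11011 pc4: +16 =24
r28=11100 pc3: +8 =32
r29=11101 pc4: +16 =48
r30=11110 pc4: +16 =64
r31=11111 pc5: +32 =96
r32=100000 pc1: +2 =98
r33=100001 pc2: +4 =102
r34=100010 pc2: +4 =106
r35=100011 pc3: +8 =114
r36=100100 pc2: +4 =118
r37=100101 pc3: +8 =126
r38=100110 pc3: +8 =134
r39=100111 pc4: +16 =150
r40=101000 pc2: +4 =154
r41=101001 pc3: +8 =162
r42=101010 pc3: +8 =170
r43=101011 pc4: +16 =186
r44=101100 pc3: +8 =194
r45=101101 pc4: +16 =210
r46=101110 pc4: +16 =226
r47=101111 pc5: +32 =258
r48=110000 pc2: +4 =262
r49=110001 pc3: +8 =270
r50=110010 pc3: +8 =278
r51=110011 pc4: +16 =294
r52=110100 pc3: +8 =302
r53=110101 pc4: +16 =318
r54=110110 pc4: +16 =334
r55=110111 pc5: +32 =366
r56=111000 pc3: +8 =374

Answer: 374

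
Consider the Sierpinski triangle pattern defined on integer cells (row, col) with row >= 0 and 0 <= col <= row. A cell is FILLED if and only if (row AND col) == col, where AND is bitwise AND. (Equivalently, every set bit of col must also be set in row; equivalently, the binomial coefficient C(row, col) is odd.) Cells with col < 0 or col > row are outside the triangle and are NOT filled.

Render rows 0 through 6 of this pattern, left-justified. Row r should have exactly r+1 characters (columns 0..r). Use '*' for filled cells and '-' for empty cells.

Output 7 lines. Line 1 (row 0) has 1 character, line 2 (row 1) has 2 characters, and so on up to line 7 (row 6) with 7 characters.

Answer: *
**
*-*
****
*---*
**--**
*-*-*-*

Derivation:
r0=0: *
r1=1: **
r2=10: *-*
r3=11: ****
r4=100: *---*
r5=101: **--**
r6=110: *-*-*-*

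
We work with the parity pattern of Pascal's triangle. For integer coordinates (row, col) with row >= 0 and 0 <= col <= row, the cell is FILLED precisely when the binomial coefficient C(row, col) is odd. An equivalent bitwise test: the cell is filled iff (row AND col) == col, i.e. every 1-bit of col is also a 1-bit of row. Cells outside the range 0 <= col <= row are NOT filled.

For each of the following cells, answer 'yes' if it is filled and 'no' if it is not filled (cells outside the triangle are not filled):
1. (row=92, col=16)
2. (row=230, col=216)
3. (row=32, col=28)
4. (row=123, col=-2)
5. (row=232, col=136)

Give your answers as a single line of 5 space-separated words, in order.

(92,16): row=0b1011100, col=0b10000, row AND col = 0b10000 = 16; 16 == 16 -> filled
(230,216): row=0b11100110, col=0b11011000, row AND col = 0b11000000 = 192; 192 != 216 -> empty
(32,28): row=0b100000, col=0b11100, row AND col = 0b0 = 0; 0 != 28 -> empty
(123,-2): col outside [0, 123] -> not filled
(232,136): row=0b11101000, col=0b10001000, row AND col = 0b10001000 = 136; 136 == 136 -> filled

Answer: yes no no no yes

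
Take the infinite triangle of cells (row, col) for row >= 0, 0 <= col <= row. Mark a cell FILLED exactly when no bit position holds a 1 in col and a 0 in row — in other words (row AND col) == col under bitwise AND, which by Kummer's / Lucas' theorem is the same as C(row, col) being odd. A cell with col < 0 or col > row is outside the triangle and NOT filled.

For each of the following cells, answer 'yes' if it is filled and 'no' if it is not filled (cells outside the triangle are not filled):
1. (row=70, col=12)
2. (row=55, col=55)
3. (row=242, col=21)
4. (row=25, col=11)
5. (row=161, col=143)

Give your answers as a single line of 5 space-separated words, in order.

(70,12): row=0b1000110, col=0b1100, row AND col = 0b100 = 4; 4 != 12 -> empty
(55,55): row=0b110111, col=0b110111, row AND col = 0b110111 = 55; 55 == 55 -> filled
(242,21): row=0b11110010, col=0b10101, row AND col = 0b10000 = 16; 16 != 21 -> empty
(25,11): row=0b11001, col=0b1011, row AND col = 0b1001 = 9; 9 != 11 -> empty
(161,143): row=0b10100001, col=0b10001111, row AND col = 0b10000001 = 129; 129 != 143 -> empty

Answer: no yes no no no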